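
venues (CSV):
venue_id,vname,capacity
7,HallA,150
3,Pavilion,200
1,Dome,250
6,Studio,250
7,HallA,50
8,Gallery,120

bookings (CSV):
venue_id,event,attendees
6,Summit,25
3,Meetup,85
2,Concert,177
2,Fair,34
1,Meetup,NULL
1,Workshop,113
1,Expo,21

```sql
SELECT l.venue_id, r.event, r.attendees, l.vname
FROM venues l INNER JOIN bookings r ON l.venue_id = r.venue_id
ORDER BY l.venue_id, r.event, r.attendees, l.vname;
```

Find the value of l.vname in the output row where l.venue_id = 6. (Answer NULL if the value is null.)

INNER JOIN keeps only pairs where the ON condition holds.
Matching on l.venue_id = r.venue_id.
Matched pairs: 5.

Studio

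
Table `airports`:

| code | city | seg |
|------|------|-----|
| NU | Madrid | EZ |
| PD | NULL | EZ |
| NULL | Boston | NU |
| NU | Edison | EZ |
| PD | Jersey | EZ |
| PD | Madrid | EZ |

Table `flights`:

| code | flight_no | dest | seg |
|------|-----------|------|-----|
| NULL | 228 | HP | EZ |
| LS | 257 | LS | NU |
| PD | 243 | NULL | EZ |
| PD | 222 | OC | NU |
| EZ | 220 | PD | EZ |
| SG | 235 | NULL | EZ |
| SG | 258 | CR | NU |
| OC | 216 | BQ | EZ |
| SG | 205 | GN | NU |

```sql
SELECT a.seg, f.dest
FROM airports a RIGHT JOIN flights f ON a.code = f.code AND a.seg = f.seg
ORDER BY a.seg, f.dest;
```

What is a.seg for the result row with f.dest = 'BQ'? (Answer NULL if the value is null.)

NULL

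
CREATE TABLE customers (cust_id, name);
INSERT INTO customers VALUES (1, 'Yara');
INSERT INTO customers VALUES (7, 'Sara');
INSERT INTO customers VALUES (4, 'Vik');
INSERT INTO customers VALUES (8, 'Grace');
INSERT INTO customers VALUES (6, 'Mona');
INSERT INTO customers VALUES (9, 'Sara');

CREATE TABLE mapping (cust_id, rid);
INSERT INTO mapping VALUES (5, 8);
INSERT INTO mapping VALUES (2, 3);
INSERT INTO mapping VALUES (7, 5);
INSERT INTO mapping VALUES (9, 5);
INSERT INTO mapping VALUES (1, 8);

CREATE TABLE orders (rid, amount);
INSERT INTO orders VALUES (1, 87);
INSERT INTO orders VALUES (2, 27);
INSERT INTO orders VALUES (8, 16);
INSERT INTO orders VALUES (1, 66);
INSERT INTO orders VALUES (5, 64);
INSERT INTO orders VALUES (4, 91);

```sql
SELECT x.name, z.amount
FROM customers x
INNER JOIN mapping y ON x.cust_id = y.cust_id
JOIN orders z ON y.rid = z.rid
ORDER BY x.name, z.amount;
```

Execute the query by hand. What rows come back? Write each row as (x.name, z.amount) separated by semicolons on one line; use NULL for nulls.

(Sara, 64); (Sara, 64); (Yara, 16)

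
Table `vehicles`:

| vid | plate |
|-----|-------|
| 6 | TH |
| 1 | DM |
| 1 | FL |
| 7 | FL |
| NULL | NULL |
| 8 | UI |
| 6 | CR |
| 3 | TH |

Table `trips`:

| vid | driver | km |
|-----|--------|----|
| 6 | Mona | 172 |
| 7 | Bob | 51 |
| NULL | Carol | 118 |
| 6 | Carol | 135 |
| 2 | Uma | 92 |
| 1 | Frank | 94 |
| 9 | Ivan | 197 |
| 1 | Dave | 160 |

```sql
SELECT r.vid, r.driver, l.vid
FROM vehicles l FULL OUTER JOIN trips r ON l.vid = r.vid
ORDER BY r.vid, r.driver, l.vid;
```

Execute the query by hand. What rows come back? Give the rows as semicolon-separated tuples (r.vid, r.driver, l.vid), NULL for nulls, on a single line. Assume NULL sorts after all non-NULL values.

FULL OUTER JOIN keeps every row from both sides; unmatched rows get NULL for the other side's columns.
Matching on l.vid = r.vid. A NULL in a compared column never satisfies the condition.
- vid=6: 2 matching r row(s), so 2 row(s) emitted.
- vid=1: 2 matching r row(s), so 2 row(s) emitted.
- vid=1: 2 matching r row(s), so 2 row(s) emitted.
- vid=7: 1 matching r row(s), so 1 row(s) emitted.
- vid=NULL: no r row matches, row kept with r columns NULL.
- vid=8: no r row matches, row kept with r columns NULL.
- vid=6: 2 matching r row(s), so 2 row(s) emitted.
- vid=3: no r row matches, row kept with r columns NULL.
- 3 r row(s) had no l match → kept, l columns NULL.

(1, Dave, 1); (1, Dave, 1); (1, Frank, 1); (1, Frank, 1); (2, Uma, NULL); (6, Carol, 6); (6, Carol, 6); (6, Mona, 6); (6, Mona, 6); (7, Bob, 7); (9, Ivan, NULL); (NULL, Carol, NULL); (NULL, NULL, 3); (NULL, NULL, 8); (NULL, NULL, NULL)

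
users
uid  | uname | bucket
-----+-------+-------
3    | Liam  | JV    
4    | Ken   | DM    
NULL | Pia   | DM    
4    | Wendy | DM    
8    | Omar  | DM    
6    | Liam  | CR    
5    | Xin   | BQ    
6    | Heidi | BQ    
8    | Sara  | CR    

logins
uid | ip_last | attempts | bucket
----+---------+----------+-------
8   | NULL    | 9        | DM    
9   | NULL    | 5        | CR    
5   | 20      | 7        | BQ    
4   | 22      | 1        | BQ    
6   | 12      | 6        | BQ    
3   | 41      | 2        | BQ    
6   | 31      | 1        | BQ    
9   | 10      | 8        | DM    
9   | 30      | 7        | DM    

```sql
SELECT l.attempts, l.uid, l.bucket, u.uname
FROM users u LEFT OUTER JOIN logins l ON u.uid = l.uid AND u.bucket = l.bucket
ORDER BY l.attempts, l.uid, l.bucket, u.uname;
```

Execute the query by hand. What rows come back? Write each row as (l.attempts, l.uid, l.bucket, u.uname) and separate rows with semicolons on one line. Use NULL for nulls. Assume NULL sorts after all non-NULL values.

LEFT JOIN keeps every row from `users`; unmatched rows get NULL for `logins`'s columns.
Matching on u.uid = l.uid AND u.bucket = l.bucket. A NULL in a compared column never satisfies the condition.
- uid=3, bucket=JV: no l row matches, row kept with l columns NULL.
- uid=4, bucket=DM: no l row matches, row kept with l columns NULL.
- uid=NULL, bucket=DM: no l row matches, row kept with l columns NULL.
- uid=4, bucket=DM: no l row matches, row kept with l columns NULL.
- uid=8, bucket=DM: 1 matching l row(s), so 1 row(s) emitted.
- uid=6, bucket=CR: no l row matches, row kept with l columns NULL.
- uid=5, bucket=BQ: 1 matching l row(s), so 1 row(s) emitted.
- uid=6, bucket=BQ: 2 matching l row(s), so 2 row(s) emitted.
- uid=8, bucket=CR: no l row matches, row kept with l columns NULL.
After projecting and ordering:
l.attempts | l.uid | l.bucket | u.uname
1 | 6 | BQ | Heidi
6 | 6 | BQ | Heidi
7 | 5 | BQ | Xin
9 | 8 | DM | Omar
NULL | NULL | NULL | Ken
NULL | NULL | NULL | Liam
NULL | NULL | NULL | Liam
NULL | NULL | NULL | Pia
NULL | NULL | NULL | Sara
NULL | NULL | NULL | Wendy

(1, 6, BQ, Heidi); (6, 6, BQ, Heidi); (7, 5, BQ, Xin); (9, 8, DM, Omar); (NULL, NULL, NULL, Ken); (NULL, NULL, NULL, Liam); (NULL, NULL, NULL, Liam); (NULL, NULL, NULL, Pia); (NULL, NULL, NULL, Sara); (NULL, NULL, NULL, Wendy)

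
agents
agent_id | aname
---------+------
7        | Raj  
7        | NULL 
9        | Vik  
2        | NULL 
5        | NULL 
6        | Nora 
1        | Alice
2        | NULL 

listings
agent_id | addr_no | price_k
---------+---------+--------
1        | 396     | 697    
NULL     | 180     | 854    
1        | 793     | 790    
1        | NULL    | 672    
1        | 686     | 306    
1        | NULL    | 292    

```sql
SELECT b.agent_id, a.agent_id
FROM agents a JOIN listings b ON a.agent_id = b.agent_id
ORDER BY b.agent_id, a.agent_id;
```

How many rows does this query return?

5

INNER JOIN keeps only pairs where the ON condition holds.
Matching on a.agent_id = b.agent_id. A NULL in a compared column never satisfies the condition.
- a row (agent_id=7): no match → dropped.
- a row (agent_id=7): no match → dropped.
- a row (agent_id=9): no match → dropped.
- a row (agent_id=2): no match → dropped.
- a row (agent_id=5): no match → dropped.
- a row (agent_id=6): no match → dropped.
- a row (agent_id=1): matches 5 b row(s) → 5 output row(s).
- a row (agent_id=2): no match → dropped.
Total: 5 rows.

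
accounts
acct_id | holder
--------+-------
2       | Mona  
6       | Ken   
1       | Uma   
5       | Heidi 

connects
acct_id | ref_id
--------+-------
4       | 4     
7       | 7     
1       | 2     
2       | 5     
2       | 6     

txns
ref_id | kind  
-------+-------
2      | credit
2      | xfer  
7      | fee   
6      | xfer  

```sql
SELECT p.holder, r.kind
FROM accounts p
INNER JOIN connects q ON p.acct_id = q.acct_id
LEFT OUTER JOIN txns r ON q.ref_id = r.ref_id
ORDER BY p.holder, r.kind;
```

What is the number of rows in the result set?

4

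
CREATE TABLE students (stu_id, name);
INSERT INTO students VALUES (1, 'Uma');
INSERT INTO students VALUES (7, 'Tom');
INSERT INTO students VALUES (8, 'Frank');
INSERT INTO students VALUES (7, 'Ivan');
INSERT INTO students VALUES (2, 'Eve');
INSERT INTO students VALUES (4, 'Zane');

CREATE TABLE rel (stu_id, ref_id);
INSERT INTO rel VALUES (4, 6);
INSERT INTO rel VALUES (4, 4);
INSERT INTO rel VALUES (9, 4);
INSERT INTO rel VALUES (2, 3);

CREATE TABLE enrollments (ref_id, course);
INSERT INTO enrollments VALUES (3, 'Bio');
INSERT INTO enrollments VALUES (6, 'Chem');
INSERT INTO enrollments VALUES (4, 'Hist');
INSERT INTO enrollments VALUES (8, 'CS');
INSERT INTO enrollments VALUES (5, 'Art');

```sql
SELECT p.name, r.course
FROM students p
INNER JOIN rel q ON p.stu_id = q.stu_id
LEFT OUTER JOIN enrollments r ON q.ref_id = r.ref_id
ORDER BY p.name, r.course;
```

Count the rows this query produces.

Joins associate left-to-right: students INNER JOIN rel on stu_id gives 3 intermediate row(s).
Then LEFT JOIN `enrollments r` on ref_id: each of those 3 rows is kept; rows whose q.ref_id has no match in r get NULL for r's columns.
Result: 3 row(s).

3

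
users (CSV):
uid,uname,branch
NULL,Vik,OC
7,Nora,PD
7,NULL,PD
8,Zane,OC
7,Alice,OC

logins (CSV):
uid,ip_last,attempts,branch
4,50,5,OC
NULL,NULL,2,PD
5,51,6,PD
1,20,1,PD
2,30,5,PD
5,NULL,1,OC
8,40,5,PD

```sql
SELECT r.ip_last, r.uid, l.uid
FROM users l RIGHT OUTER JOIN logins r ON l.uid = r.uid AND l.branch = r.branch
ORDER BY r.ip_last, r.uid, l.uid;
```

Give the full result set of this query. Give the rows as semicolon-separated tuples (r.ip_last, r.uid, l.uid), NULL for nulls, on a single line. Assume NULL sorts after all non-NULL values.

(20, 1, NULL); (30, 2, NULL); (40, 8, NULL); (50, 4, NULL); (51, 5, NULL); (NULL, 5, NULL); (NULL, NULL, NULL)

RIGHT JOIN keeps every row from `logins`; unmatched rows get NULL for `users`'s columns.
Matching on l.uid = r.uid AND l.branch = r.branch. A NULL in a compared column never satisfies the condition.
- l (uid=NULL, branch=OC) has no partner in r.
- l (uid=7, branch=PD) has no partner in r.
- l (uid=7, branch=PD) has no partner in r.
- l (uid=8, branch=OC) has no partner in r.
- l (uid=7, branch=OC) has no partner in r.
- plus 7 unmatched r row(s), each kept with NULL l columns.
After projecting and ordering:
r.ip_last | r.uid | l.uid
20 | 1 | NULL
30 | 2 | NULL
40 | 8 | NULL
50 | 4 | NULL
51 | 5 | NULL
NULL | 5 | NULL
NULL | NULL | NULL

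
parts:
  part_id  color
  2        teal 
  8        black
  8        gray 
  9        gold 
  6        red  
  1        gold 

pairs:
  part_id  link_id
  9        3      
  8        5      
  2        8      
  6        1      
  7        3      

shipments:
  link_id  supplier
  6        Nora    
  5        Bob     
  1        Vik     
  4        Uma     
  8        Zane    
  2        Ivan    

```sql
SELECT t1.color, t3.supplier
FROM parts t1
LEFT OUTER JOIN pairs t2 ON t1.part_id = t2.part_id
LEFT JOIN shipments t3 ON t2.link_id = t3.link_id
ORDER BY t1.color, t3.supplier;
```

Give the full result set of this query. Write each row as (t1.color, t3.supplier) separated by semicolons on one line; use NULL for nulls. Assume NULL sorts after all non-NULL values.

(black, Bob); (gold, NULL); (gold, NULL); (gray, Bob); (red, Vik); (teal, Zane)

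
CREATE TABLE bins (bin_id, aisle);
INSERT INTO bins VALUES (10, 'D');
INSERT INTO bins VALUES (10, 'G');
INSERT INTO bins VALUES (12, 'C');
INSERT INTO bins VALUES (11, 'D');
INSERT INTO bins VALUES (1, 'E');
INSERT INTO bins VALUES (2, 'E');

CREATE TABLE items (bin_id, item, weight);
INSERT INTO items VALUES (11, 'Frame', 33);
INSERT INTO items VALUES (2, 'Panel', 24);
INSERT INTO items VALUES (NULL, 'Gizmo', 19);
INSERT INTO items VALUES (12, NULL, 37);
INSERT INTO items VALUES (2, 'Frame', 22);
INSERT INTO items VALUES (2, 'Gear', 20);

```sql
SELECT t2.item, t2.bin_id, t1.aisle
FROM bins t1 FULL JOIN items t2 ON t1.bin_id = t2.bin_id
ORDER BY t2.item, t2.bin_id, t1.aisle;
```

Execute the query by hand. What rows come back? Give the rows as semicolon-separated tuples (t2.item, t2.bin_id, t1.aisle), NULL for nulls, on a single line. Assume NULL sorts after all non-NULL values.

FULL OUTER JOIN keeps every row from both sides; unmatched rows get NULL for the other side's columns.
Matching on t1.bin_id = t2.bin_id. A NULL in a compared column never satisfies the condition.
- t1[0] bin_id=10 → no match; kept with NULLs on the t2 side.
- t1[1] bin_id=10 → no match; kept with NULLs on the t2 side.
- t1[2] bin_id=12 → 1 match(es) in t2 → 1 row(s).
- t1[3] bin_id=11 → 1 match(es) in t2 → 1 row(s).
- t1[4] bin_id=1 → no match; kept with NULLs on the t2 side.
- t1[5] bin_id=2 → 3 match(es) in t2 → 3 row(s).
- plus 1 unmatched t2 row(s), each kept with NULL t1 columns.
After projecting and ordering:
t2.item | t2.bin_id | t1.aisle
Frame | 2 | E
Frame | 11 | D
Gear | 2 | E
Gizmo | NULL | NULL
Panel | 2 | E
NULL | 12 | C
NULL | NULL | D
NULL | NULL | E
NULL | NULL | G

(Frame, 2, E); (Frame, 11, D); (Gear, 2, E); (Gizmo, NULL, NULL); (Panel, 2, E); (NULL, 12, C); (NULL, NULL, D); (NULL, NULL, E); (NULL, NULL, G)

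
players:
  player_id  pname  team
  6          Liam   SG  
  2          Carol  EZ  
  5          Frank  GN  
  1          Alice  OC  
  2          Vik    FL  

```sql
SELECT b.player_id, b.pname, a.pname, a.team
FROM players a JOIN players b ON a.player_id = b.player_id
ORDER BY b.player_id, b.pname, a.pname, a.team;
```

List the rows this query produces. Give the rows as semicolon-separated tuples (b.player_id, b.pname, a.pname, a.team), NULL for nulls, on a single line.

INNER JOIN keeps only pairs where the ON condition holds.
Matching on a.player_id = b.player_id.
Matched pairs: 7.

(1, Alice, Alice, OC); (2, Carol, Carol, EZ); (2, Carol, Vik, FL); (2, Vik, Carol, EZ); (2, Vik, Vik, FL); (5, Frank, Frank, GN); (6, Liam, Liam, SG)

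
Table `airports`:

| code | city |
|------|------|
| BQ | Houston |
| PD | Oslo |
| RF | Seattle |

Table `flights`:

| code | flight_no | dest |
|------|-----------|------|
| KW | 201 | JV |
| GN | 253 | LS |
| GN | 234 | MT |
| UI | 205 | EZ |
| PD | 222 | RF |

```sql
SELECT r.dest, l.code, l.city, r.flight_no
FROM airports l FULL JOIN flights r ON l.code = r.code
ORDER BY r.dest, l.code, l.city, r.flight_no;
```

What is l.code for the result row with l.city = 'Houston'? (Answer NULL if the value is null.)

BQ

FULL OUTER JOIN keeps every row from both sides; unmatched rows get NULL for the other side's columns.
Matching on l.code = r.code.
Matched pairs: 1; unmatched l rows kept: 2; unmatched r rows kept: 4.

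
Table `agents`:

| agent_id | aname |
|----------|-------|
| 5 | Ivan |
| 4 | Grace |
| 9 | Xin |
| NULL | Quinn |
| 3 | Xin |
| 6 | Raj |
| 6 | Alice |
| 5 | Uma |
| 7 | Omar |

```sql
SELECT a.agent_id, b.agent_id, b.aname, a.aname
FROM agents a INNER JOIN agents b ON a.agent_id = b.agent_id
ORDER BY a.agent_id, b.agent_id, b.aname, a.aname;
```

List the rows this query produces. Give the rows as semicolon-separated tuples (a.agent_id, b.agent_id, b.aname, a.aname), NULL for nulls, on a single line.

(3, 3, Xin, Xin); (4, 4, Grace, Grace); (5, 5, Ivan, Ivan); (5, 5, Ivan, Uma); (5, 5, Uma, Ivan); (5, 5, Uma, Uma); (6, 6, Alice, Alice); (6, 6, Alice, Raj); (6, 6, Raj, Alice); (6, 6, Raj, Raj); (7, 7, Omar, Omar); (9, 9, Xin, Xin)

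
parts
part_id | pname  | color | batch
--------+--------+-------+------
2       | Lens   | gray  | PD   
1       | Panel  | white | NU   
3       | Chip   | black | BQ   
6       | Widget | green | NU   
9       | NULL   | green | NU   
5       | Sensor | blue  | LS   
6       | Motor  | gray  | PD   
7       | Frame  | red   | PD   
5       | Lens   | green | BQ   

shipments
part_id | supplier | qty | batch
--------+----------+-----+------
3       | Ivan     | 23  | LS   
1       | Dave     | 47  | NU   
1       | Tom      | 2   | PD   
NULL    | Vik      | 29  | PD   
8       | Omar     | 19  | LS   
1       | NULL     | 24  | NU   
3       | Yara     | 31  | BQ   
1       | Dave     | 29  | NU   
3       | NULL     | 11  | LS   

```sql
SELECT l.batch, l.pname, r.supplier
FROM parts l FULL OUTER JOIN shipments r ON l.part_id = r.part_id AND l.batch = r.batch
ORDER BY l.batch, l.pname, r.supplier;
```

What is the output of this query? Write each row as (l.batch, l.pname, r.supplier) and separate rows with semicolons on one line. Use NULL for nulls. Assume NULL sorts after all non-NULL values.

(BQ, Chip, Yara); (BQ, Lens, NULL); (LS, Sensor, NULL); (NU, Panel, Dave); (NU, Panel, Dave); (NU, Panel, NULL); (NU, Widget, NULL); (NU, NULL, NULL); (PD, Frame, NULL); (PD, Lens, NULL); (PD, Motor, NULL); (NULL, NULL, Ivan); (NULL, NULL, Omar); (NULL, NULL, Tom); (NULL, NULL, Vik); (NULL, NULL, NULL)

FULL OUTER JOIN keeps every row from both sides; unmatched rows get NULL for the other side's columns.
Matching on l.part_id = r.part_id AND l.batch = r.batch. A NULL in a compared column never satisfies the condition.
- l row (part_id=2, batch=PD): no match → kept, r columns NULL.
- l row (part_id=1, batch=NU): matches 3 r row(s) → 3 output row(s).
- l row (part_id=3, batch=BQ): matches 1 r row(s) → 1 output row(s).
- l row (part_id=6, batch=NU): no match → kept, r columns NULL.
- l row (part_id=9, batch=NU): no match → kept, r columns NULL.
- l row (part_id=5, batch=LS): no match → kept, r columns NULL.
- l row (part_id=6, batch=PD): no match → kept, r columns NULL.
- l row (part_id=7, batch=PD): no match → kept, r columns NULL.
- l row (part_id=5, batch=BQ): no match → kept, r columns NULL.
- 5 r row(s) had no l match → kept, l columns NULL.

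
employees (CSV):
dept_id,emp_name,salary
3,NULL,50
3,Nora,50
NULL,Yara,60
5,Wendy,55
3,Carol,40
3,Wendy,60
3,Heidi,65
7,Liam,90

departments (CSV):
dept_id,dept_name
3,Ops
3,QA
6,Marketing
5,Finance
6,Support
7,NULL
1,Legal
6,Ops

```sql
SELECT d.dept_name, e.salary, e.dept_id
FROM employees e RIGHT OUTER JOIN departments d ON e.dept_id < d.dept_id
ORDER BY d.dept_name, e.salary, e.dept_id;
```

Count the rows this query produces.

RIGHT JOIN keeps every row from `departments`; unmatched rows get NULL for `employees`'s columns.
Matching on e.dept_id < d.dept_id. A NULL in a compared column never satisfies the condition.
- e row (dept_id=3): matches 5 d row(s) → 5 output row(s).
- e row (dept_id=3): matches 5 d row(s) → 5 output row(s).
- e row (dept_id=NULL): no match.
- e row (dept_id=5): matches 4 d row(s) → 4 output row(s).
- e row (dept_id=3): matches 5 d row(s) → 5 output row(s).
- e row (dept_id=3): matches 5 d row(s) → 5 output row(s).
- e row (dept_id=3): matches 5 d row(s) → 5 output row(s).
- e row (dept_id=7): no match.
- plus 3 unmatched d row(s), each kept with NULL e columns.
Total: 29 matched + 3 padded = 32 rows.

32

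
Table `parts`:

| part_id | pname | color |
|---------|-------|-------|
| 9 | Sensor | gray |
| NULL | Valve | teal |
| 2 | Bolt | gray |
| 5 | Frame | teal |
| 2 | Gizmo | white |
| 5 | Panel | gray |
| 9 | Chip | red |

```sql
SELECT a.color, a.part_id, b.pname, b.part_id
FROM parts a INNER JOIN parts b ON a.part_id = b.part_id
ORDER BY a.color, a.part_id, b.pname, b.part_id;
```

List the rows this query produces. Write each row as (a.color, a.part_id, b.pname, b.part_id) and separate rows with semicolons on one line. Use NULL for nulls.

(gray, 2, Bolt, 2); (gray, 2, Gizmo, 2); (gray, 5, Frame, 5); (gray, 5, Panel, 5); (gray, 9, Chip, 9); (gray, 9, Sensor, 9); (red, 9, Chip, 9); (red, 9, Sensor, 9); (teal, 5, Frame, 5); (teal, 5, Panel, 5); (white, 2, Bolt, 2); (white, 2, Gizmo, 2)

INNER JOIN keeps only pairs where the ON condition holds.
Matching on a.part_id = b.part_id. A NULL in a compared column never satisfies the condition.
- a (part_id=9) pairs with 2 row(s) of b.
- a (part_id=NULL) has no partner → excluded.
- a (part_id=2) pairs with 2 row(s) of b.
- a (part_id=5) pairs with 2 row(s) of b.
- a (part_id=2) pairs with 2 row(s) of b.
- a (part_id=5) pairs with 2 row(s) of b.
- a (part_id=9) pairs with 2 row(s) of b.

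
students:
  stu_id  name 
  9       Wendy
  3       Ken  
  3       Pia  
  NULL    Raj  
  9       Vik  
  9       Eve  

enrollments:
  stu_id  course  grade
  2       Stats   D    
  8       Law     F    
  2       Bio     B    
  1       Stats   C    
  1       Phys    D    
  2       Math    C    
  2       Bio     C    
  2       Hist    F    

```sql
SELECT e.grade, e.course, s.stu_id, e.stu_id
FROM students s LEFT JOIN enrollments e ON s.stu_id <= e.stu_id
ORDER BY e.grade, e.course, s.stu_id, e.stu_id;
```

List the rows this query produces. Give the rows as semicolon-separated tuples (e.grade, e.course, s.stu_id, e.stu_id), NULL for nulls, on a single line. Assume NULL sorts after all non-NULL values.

(F, Law, 3, 8); (F, Law, 3, 8); (NULL, NULL, 9, NULL); (NULL, NULL, 9, NULL); (NULL, NULL, 9, NULL); (NULL, NULL, NULL, NULL)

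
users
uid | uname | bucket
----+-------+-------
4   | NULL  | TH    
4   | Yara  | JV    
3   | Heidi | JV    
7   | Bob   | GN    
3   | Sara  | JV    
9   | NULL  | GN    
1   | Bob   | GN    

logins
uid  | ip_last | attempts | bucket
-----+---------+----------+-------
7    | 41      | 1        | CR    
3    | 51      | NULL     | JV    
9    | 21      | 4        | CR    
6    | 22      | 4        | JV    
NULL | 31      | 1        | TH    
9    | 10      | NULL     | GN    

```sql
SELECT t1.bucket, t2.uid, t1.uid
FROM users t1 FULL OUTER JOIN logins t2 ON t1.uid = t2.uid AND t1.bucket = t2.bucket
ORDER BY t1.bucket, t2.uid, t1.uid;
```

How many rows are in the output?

11

FULL OUTER JOIN keeps every row from both sides; unmatched rows get NULL for the other side's columns.
Matching on t1.uid = t2.uid AND t1.bucket = t2.bucket. A NULL in a compared column never satisfies the condition.
Matched pairs: 3; unmatched t1 rows kept: 4; unmatched t2 rows kept: 4.
Total: 3 matched + 8 padded = 11 rows.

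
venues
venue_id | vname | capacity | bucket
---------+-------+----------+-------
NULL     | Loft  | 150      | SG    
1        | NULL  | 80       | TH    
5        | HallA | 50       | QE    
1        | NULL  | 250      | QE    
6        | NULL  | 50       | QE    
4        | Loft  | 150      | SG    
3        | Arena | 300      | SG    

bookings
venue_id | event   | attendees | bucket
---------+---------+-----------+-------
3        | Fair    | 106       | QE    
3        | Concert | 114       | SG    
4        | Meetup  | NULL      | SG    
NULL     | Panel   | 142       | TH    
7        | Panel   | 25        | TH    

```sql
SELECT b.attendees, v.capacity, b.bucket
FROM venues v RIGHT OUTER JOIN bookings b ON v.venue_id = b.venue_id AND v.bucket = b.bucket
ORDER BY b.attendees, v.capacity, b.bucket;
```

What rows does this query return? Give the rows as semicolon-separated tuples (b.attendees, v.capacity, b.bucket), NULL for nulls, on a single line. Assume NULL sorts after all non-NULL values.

RIGHT JOIN keeps every row from `bookings`; unmatched rows get NULL for `venues`'s columns.
Matching on v.venue_id = b.venue_id AND v.bucket = b.bucket. A NULL in a compared column never satisfies the condition.
- v row (venue_id=NULL, bucket=SG): no match.
- v row (venue_id=1, bucket=TH): no match.
- v row (venue_id=5, bucket=QE): no match.
- v row (venue_id=1, bucket=QE): no match.
- v row (venue_id=6, bucket=QE): no match.
- v row (venue_id=4, bucket=SG): matches 1 b row(s) → 1 output row(s).
- v row (venue_id=3, bucket=SG): matches 1 b row(s) → 1 output row(s).
- 3 row(s) from b found no v partner → padded with NULL.
After projecting and ordering:
b.attendees | v.capacity | b.bucket
25 | NULL | TH
106 | NULL | QE
114 | 300 | SG
142 | NULL | TH
NULL | 150 | SG

(25, NULL, TH); (106, NULL, QE); (114, 300, SG); (142, NULL, TH); (NULL, 150, SG)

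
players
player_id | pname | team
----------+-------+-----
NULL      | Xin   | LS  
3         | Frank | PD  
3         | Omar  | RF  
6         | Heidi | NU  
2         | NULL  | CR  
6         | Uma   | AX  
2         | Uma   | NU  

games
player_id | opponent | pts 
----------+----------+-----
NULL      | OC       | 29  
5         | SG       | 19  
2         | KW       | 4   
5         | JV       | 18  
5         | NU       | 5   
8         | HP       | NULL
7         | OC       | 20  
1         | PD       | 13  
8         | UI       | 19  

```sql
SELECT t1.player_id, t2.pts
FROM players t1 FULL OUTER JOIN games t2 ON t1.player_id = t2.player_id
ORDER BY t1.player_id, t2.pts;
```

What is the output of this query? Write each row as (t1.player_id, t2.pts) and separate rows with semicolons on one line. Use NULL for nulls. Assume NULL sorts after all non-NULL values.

FULL OUTER JOIN keeps every row from both sides; unmatched rows get NULL for the other side's columns.
Matching on t1.player_id = t2.player_id. A NULL in a compared column never satisfies the condition.
- t1 (player_id=NULL) has no partner → padded with NULL.
- t1 (player_id=3) has no partner → padded with NULL.
- t1 (player_id=3) has no partner → padded with NULL.
- t1 (player_id=6) has no partner → padded with NULL.
- t1 (player_id=2) pairs with 1 row(s) of t2.
- t1 (player_id=6) has no partner → padded with NULL.
- t1 (player_id=2) pairs with 1 row(s) of t2.
- 8 t2 row(s) had no t1 match → kept, t1 columns NULL.

(2, 4); (2, 4); (3, NULL); (3, NULL); (6, NULL); (6, NULL); (NULL, 5); (NULL, 13); (NULL, 18); (NULL, 19); (NULL, 19); (NULL, 20); (NULL, 29); (NULL, NULL); (NULL, NULL)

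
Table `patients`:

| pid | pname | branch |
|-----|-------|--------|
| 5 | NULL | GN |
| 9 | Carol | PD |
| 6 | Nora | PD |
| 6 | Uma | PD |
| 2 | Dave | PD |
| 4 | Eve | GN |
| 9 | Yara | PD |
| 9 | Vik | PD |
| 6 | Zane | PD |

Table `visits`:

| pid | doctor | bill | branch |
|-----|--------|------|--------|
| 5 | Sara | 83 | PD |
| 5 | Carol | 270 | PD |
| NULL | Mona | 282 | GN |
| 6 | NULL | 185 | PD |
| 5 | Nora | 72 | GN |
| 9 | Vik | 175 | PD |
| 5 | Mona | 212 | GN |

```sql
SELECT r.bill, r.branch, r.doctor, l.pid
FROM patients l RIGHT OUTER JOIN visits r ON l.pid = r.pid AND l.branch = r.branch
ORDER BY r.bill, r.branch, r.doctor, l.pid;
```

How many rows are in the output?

11

RIGHT JOIN keeps every row from `visits`; unmatched rows get NULL for `patients`'s columns.
Matching on l.pid = r.pid AND l.branch = r.branch. A NULL in a compared column never satisfies the condition.
- pid=5, branch=GN: 2 matching r row(s), so 2 row(s) emitted.
- pid=9, branch=PD: 1 matching r row(s), so 1 row(s) emitted.
- pid=6, branch=PD: 1 matching r row(s), so 1 row(s) emitted.
- pid=6, branch=PD: 1 matching r row(s), so 1 row(s) emitted.
- pid=2, branch=PD: no matching r row.
- pid=4, branch=GN: no matching r row.
- pid=9, branch=PD: 1 matching r row(s), so 1 row(s) emitted.
- pid=9, branch=PD: 1 matching r row(s), so 1 row(s) emitted.
- pid=6, branch=PD: 1 matching r row(s), so 1 row(s) emitted.
- 3 r row(s) had no l match → kept, l columns NULL.
Total: 8 matched + 3 padded = 11 rows.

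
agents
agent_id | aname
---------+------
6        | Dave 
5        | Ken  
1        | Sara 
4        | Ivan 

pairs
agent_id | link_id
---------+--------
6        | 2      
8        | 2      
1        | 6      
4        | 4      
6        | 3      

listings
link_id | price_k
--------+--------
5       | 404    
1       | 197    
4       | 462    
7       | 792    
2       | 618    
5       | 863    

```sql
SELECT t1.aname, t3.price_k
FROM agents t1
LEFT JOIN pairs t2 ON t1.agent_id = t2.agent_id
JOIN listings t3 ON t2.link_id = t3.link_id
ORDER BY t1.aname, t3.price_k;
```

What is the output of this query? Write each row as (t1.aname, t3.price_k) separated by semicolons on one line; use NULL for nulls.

(Dave, 618); (Ivan, 462)

Step 1 — t1 LEFT JOIN t2 on agent_id → 5 row(s).
Then INNER JOIN `listings t3` on link_id: keep only rows whose t2.link_id appears in t3.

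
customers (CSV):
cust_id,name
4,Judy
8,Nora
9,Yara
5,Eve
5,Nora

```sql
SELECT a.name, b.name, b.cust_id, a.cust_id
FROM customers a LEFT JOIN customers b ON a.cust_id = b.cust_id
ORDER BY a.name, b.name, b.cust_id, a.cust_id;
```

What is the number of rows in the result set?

LEFT JOIN keeps every row from `customers a`; unmatched rows get NULL for `customers b`'s columns.
Matching on a.cust_id = b.cust_id.
- a row (cust_id=4): matches 1 b row(s) → 1 output row(s).
- a row (cust_id=8): matches 1 b row(s) → 1 output row(s).
- a row (cust_id=9): matches 1 b row(s) → 1 output row(s).
- a row (cust_id=5): matches 2 b row(s) → 2 output row(s).
- a row (cust_id=5): matches 2 b row(s) → 2 output row(s).
Total: 7 rows.

7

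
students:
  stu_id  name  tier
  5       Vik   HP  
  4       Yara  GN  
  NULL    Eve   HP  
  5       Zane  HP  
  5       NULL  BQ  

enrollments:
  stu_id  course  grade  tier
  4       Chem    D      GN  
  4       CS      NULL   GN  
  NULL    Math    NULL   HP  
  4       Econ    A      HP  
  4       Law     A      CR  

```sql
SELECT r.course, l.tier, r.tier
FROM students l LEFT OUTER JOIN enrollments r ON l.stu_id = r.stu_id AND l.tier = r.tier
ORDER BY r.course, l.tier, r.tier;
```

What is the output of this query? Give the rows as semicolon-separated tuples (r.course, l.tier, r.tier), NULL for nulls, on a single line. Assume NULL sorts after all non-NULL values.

(CS, GN, GN); (Chem, GN, GN); (NULL, BQ, NULL); (NULL, HP, NULL); (NULL, HP, NULL); (NULL, HP, NULL)

LEFT JOIN keeps every row from `students`; unmatched rows get NULL for `enrollments`'s columns.
Matching on l.stu_id = r.stu_id AND l.tier = r.tier. A NULL in a compared column never satisfies the condition.
Matched pairs: 2; unmatched l rows kept: 4.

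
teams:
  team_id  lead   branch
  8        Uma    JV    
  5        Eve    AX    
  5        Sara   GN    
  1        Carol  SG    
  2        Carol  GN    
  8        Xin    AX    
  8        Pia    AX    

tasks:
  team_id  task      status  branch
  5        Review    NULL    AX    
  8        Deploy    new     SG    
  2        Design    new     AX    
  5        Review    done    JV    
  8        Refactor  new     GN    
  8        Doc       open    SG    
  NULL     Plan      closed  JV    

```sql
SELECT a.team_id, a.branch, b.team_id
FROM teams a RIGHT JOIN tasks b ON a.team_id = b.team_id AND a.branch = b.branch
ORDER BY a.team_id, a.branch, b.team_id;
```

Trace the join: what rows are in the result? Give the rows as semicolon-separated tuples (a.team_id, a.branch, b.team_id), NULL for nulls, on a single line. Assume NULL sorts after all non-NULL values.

(5, AX, 5); (NULL, NULL, 2); (NULL, NULL, 5); (NULL, NULL, 8); (NULL, NULL, 8); (NULL, NULL, 8); (NULL, NULL, NULL)

RIGHT JOIN keeps every row from `tasks`; unmatched rows get NULL for `teams`'s columns.
Matching on a.team_id = b.team_id AND a.branch = b.branch. A NULL in a compared column never satisfies the condition.
- a[0] team_id=8, branch=JV → no match.
- a[1] team_id=5, branch=AX → 1 match(es) in b → 1 row(s).
- a[2] team_id=5, branch=GN → no match.
- a[3] team_id=1, branch=SG → no match.
- a[4] team_id=2, branch=GN → no match.
- a[5] team_id=8, branch=AX → no match.
- a[6] team_id=8, branch=AX → no match.
- plus 6 unmatched b row(s), each kept with NULL a columns.
After projecting and ordering:
a.team_id | a.branch | b.team_id
5 | AX | 5
NULL | NULL | 2
NULL | NULL | 5
NULL | NULL | 8
NULL | NULL | 8
NULL | NULL | 8
NULL | NULL | NULL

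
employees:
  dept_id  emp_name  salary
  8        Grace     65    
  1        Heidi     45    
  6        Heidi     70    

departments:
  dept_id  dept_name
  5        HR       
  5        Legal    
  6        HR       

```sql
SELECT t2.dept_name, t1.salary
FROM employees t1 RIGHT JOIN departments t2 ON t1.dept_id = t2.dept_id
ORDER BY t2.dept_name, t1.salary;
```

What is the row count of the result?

3

RIGHT JOIN keeps every row from `departments`; unmatched rows get NULL for `employees`'s columns.
Matching on t1.dept_id = t2.dept_id.
Matched pairs: 1; unmatched t2 rows kept: 2.
Total: 1 matched + 2 padded = 3 rows.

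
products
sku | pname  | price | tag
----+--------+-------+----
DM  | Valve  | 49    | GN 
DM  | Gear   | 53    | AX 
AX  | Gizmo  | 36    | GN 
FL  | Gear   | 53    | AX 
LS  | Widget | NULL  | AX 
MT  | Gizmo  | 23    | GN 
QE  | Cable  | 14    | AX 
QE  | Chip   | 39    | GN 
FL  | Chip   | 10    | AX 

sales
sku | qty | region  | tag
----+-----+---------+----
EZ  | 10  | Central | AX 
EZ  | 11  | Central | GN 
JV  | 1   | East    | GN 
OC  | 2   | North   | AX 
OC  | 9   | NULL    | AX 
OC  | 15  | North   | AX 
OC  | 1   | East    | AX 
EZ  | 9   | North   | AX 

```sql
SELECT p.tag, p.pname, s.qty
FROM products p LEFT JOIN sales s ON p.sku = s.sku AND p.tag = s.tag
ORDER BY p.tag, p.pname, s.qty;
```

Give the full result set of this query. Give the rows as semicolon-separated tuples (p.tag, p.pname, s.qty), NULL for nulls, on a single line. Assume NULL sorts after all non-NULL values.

(AX, Cable, NULL); (AX, Chip, NULL); (AX, Gear, NULL); (AX, Gear, NULL); (AX, Widget, NULL); (GN, Chip, NULL); (GN, Gizmo, NULL); (GN, Gizmo, NULL); (GN, Valve, NULL)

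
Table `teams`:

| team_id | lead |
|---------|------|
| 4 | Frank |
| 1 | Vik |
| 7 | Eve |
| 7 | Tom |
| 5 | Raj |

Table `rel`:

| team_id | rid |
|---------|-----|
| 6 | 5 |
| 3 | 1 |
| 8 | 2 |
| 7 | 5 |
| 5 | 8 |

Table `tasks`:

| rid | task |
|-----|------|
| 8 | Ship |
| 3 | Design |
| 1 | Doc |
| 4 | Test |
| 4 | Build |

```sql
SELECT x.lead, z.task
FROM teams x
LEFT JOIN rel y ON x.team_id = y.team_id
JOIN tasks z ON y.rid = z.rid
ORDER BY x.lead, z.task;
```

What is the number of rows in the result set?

1

Step 1 — x LEFT JOIN y on team_id → 5 row(s).
Then INNER JOIN `tasks z` on rid: keep only rows whose y.rid appears in z.
Result: 1 row(s).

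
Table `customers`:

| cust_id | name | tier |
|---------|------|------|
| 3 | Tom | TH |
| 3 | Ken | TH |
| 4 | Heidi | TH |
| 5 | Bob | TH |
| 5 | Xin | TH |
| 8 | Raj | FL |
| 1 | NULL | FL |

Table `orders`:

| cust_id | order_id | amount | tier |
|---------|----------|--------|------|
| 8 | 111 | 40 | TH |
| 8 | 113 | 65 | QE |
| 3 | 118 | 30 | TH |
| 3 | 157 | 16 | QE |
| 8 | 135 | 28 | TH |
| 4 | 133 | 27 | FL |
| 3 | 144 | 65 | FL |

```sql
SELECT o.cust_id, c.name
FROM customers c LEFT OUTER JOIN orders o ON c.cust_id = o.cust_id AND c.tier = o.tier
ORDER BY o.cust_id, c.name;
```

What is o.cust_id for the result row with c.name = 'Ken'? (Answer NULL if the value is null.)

3

LEFT JOIN keeps every row from `customers`; unmatched rows get NULL for `orders`'s columns.
Matching on c.cust_id = o.cust_id AND c.tier = o.tier.
Matched pairs: 2; unmatched c rows kept: 5.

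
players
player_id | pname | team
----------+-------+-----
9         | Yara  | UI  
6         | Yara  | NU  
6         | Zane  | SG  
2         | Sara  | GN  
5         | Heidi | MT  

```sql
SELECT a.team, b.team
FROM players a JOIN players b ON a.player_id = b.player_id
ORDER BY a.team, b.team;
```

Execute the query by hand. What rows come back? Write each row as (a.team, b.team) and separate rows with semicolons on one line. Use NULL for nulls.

(GN, GN); (MT, MT); (NU, NU); (NU, SG); (SG, NU); (SG, SG); (UI, UI)

INNER JOIN keeps only pairs where the ON condition holds.
Matching on a.player_id = b.player_id.
Matched pairs: 7.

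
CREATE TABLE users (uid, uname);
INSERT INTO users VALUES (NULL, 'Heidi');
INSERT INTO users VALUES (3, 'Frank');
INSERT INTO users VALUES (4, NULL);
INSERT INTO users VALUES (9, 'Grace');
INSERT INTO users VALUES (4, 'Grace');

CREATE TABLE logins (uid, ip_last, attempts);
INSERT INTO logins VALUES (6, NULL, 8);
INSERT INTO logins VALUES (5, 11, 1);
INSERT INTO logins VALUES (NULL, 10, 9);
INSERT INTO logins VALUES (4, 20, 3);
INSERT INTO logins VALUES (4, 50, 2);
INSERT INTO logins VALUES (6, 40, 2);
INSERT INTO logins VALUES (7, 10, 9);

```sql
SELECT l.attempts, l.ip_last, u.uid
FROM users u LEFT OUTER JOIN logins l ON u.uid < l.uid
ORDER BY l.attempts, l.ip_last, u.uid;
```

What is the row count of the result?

16

LEFT JOIN keeps every row from `users`; unmatched rows get NULL for `logins`'s columns.
Matching on u.uid < l.uid. A NULL in a compared column never satisfies the condition.
- u (uid=NULL) has no partner → padded with NULL.
- u (uid=3) pairs with 6 row(s) of l.
- u (uid=4) pairs with 4 row(s) of l.
- u (uid=9) has no partner → padded with NULL.
- u (uid=4) pairs with 4 row(s) of l.
Total: 14 matched + 2 padded = 16 rows.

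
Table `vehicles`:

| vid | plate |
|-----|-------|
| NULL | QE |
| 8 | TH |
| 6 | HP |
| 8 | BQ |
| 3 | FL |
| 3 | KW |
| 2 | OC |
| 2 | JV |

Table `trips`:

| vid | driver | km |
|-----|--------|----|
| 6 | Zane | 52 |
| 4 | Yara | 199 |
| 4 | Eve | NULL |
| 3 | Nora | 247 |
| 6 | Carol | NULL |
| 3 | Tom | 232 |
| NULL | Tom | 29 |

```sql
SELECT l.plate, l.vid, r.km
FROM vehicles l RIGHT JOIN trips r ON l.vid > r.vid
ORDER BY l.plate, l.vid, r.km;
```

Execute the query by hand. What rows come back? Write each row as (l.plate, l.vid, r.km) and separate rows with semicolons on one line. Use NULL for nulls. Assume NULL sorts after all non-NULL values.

(BQ, 8, 52); (BQ, 8, 199); (BQ, 8, 232); (BQ, 8, 247); (BQ, 8, NULL); (BQ, 8, NULL); (HP, 6, 199); (HP, 6, 232); (HP, 6, 247); (HP, 6, NULL); (TH, 8, 52); (TH, 8, 199); (TH, 8, 232); (TH, 8, 247); (TH, 8, NULL); (TH, 8, NULL); (NULL, NULL, 29)

RIGHT JOIN keeps every row from `trips`; unmatched rows get NULL for `vehicles`'s columns.
Matching on l.vid > r.vid. A NULL in a compared column never satisfies the condition.
- l (vid=NULL) has no partner in r.
- l (vid=8) pairs with 6 row(s) of r.
- l (vid=6) pairs with 4 row(s) of r.
- l (vid=8) pairs with 6 row(s) of r.
- l (vid=3) has no partner in r.
- l (vid=3) has no partner in r.
- l (vid=2) has no partner in r.
- l (vid=2) has no partner in r.
- plus 1 unmatched r row(s), each kept with NULL l columns.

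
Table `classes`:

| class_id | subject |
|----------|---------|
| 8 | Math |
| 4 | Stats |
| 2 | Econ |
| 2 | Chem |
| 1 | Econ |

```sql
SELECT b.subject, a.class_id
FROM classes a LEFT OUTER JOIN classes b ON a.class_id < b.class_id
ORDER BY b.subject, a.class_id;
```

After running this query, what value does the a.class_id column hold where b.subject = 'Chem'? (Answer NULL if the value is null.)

LEFT JOIN keeps every row from `classes a`; unmatched rows get NULL for `classes b`'s columns.
Matching on a.class_id < b.class_id.
- a[0] class_id=8 → no match; kept with NULLs on the b side.
- a[1] class_id=4 → 1 match(es) in b → 1 row(s).
- a[2] class_id=2 → 2 match(es) in b → 2 row(s).
- a[3] class_id=2 → 2 match(es) in b → 2 row(s).
- a[4] class_id=1 → 4 match(es) in b → 4 row(s).

1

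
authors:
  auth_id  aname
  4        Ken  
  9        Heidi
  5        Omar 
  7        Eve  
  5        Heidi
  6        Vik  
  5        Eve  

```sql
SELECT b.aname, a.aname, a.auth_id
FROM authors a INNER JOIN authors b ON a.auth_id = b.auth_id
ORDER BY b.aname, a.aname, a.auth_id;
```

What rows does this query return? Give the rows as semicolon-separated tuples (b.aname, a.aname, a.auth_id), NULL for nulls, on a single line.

INNER JOIN keeps only pairs where the ON condition holds.
Matching on a.auth_id = b.auth_id.
- a[0] auth_id=4 → 1 match(es) in b → 1 row(s).
- a[1] auth_id=9 → 1 match(es) in b → 1 row(s).
- a[2] auth_id=5 → 3 match(es) in b → 3 row(s).
- a[3] auth_id=7 → 1 match(es) in b → 1 row(s).
- a[4] auth_id=5 → 3 match(es) in b → 3 row(s).
- a[5] auth_id=6 → 1 match(es) in b → 1 row(s).
- a[6] auth_id=5 → 3 match(es) in b → 3 row(s).

(Eve, Eve, 5); (Eve, Eve, 7); (Eve, Heidi, 5); (Eve, Omar, 5); (Heidi, Eve, 5); (Heidi, Heidi, 5); (Heidi, Heidi, 9); (Heidi, Omar, 5); (Ken, Ken, 4); (Omar, Eve, 5); (Omar, Heidi, 5); (Omar, Omar, 5); (Vik, Vik, 6)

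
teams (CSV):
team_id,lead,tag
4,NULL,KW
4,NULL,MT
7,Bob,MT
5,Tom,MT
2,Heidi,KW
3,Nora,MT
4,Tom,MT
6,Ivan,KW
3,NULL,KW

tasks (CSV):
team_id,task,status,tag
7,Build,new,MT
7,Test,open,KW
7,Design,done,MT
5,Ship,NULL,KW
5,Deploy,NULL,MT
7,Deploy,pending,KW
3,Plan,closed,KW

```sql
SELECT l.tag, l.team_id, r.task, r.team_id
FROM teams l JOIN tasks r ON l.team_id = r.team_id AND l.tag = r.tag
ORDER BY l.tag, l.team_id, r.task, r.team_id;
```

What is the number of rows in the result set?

INNER JOIN keeps only pairs where the ON condition holds.
Matching on l.team_id = r.team_id AND l.tag = r.tag.
- team_id=4, tag=KW: no matching r row, dropped.
- team_id=4, tag=MT: no matching r row, dropped.
- team_id=7, tag=MT: 2 matching r row(s), so 2 row(s) emitted.
- team_id=5, tag=MT: 1 matching r row(s), so 1 row(s) emitted.
- team_id=2, tag=KW: no matching r row, dropped.
- team_id=3, tag=MT: no matching r row, dropped.
- team_id=4, tag=MT: no matching r row, dropped.
- team_id=6, tag=KW: no matching r row, dropped.
- team_id=3, tag=KW: 1 matching r row(s), so 1 row(s) emitted.
Total: 4 rows.

4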